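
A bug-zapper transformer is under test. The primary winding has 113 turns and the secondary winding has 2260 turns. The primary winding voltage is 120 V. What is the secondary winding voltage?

V_s/V_p = N_s/N_p, so V_s = 120 × 2260/113 = 2400 V.

V_s ≈ 2400 V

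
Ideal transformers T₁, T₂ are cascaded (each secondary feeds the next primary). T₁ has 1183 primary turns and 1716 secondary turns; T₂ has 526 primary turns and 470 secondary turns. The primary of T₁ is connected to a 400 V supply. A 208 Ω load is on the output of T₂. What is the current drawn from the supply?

I_supply ≈ 3.23 A

After T₁: V = 400.00 × 1716/1183 = 580.22 V.
After T₂: V = 580.22 × 470/526 = 518.45 V.
I_load = 518.45/208 = 2.4925 A, so P_out = 518.45 × 2.4925 = 1292.2 W.
All ideal ⇒ P_in = P_out, so I_supply = 1292.2/400 = 3.23 A.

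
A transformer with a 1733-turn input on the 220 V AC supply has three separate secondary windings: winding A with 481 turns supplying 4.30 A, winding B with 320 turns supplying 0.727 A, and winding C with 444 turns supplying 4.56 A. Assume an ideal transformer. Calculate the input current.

V_A = 220 × 481/1733 = 61.062 V; V_B = 220 × 320/1733 = 40.623 V; V_C = 220 × 444/1733 = 56.365 V.
P_out = V_A I_A + V_B I_B + V_C I_C = 61.062×4.30 + 40.623×0.727 + 56.365×4.56 = 262.57 + 29.533 + 257.02 = 549.12 W.
Ideal ⇒ P_in = P_out, so I_in = P_out/V_in = 549.12/220 = 2.50 A.

I_in ≈ 2.50 A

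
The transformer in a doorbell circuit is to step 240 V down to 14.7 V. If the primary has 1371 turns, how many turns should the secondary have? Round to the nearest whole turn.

N_s/N_p = V_s/V_p, so N_s = 1371 × 14.7/240 = 84.0 ≈ 84 turns.

N_s = 84 turns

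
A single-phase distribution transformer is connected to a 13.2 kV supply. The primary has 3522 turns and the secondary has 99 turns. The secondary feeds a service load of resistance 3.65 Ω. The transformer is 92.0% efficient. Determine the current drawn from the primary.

V_s = 13200 × 99/3522 = 371.04 V.
I_s = V_s/R = 371.04/3.65 = 101.65 A.
P_out = V_s I_s = 371.04 × 101.65 = 37718 W.
P_in = P_out/η = 37718/0.920 = 40998 W.
I_p = P_in/V_p = 40998/13200 = 3.11 A.

I_p ≈ 3.11 A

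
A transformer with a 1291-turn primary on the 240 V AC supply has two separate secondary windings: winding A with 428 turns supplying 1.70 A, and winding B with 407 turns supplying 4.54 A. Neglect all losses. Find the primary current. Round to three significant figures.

I_p ≈ 1.99 A

V_A = 240 × 428/1291 = 79.566 V; V_B = 240 × 407/1291 = 75.662 V.
P_out = V_A I_A + V_B I_B = 79.566×1.70 + 75.662×4.54 = 135.26 + 343.51 = 478.77 W.
Ideal ⇒ P_in = P_out, so I_p = P_out/V_p = 478.77/240 = 1.99 A.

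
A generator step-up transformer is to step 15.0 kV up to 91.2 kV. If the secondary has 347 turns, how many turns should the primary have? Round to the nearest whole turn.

N_p/N_s = V_p/V_s, so N_p = 347 × 15000/91200 = 57.1 ≈ 57 turns.

N_p = 57 turns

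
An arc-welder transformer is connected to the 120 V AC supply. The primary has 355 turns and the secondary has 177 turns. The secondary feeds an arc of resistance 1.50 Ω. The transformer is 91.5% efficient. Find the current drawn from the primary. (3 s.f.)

V_s = 120 × 177/355 = 59.831 V.
I_s = V_s/R = 59.831/1.50 = 39.887 A.
P_out = V_s I_s = 59.831 × 39.887 = 2386.5 W.
P_in = P_out/η = 2386.5/0.915 = 2608.2 W.
I_p = P_in/V_p = 2608.2/120 = 21.7 A.

I_p ≈ 21.7 A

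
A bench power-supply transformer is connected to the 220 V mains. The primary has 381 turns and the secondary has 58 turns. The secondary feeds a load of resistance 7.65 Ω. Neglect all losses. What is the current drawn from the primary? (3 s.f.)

I_p ≈ 0.666 A

V_s = V_p × N_s/N_p = 220 × 58/381 = 33.491 V.
I_s = V_s/R = 33.491/7.65 = 4.3779 A.
For an ideal transformer I_p N_p = I_s N_s, so I_p = 4.3779 × 58/381 = 0.666 A.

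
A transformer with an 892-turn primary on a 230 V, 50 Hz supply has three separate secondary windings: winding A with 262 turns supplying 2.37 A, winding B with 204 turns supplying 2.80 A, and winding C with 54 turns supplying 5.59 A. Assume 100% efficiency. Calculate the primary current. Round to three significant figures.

I_p ≈ 1.67 A

V_A = 230 × 262/892 = 67.556 V; V_B = 230 × 204/892 = 52.601 V; V_C = 230 × 54/892 = 13.924 V.
P_out = V_A I_A + V_B I_B + V_C I_C = 67.556×2.37 + 52.601×2.80 + 13.924×5.59 = 160.11 + 147.28 + 77.834 = 385.22 W.
Ideal ⇒ P_in = P_out, so I_p = P_out/V_p = 385.22/230 = 1.67 A.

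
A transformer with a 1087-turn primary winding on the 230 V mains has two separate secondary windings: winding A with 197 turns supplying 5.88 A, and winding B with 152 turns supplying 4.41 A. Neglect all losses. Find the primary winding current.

V_A = 230 × 197/1087 = 41.684 V; V_B = 230 × 152/1087 = 32.162 V.
P_out = V_A I_A + V_B I_B = 41.684×5.88 + 32.162×4.41 = 245.10 + 141.83 = 386.93 W.
Ideal ⇒ P_in = P_out, so I_p = P_out/V_p = 386.93/230 = 1.68 A.

I_p ≈ 1.68 A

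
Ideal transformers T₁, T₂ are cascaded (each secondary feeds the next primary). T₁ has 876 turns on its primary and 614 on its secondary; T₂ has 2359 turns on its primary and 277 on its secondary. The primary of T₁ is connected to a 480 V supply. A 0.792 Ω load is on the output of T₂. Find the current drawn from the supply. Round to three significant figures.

Secondary of T₁: V = 480.00 × 614/876 = 336.44 V.
Secondary of T₂: V = 336.44 × 277/2359 = 39.505 V.
I_load = 39.505/0.792 = 49.881 A, so P_out = 39.505 × 49.881 = 1970.6 W.
All ideal ⇒ P_in = P_out, so I_supply = 1970.6/480 = 4.11 A.

I_supply ≈ 4.11 A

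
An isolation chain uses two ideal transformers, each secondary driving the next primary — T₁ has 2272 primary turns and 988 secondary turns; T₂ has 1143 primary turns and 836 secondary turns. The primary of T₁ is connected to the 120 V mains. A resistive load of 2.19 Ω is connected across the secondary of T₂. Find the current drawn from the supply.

Secondary of T₁: V = 120.00 × 988/2272 = 52.183 V.
Secondary of T₂: V = 52.183 × 836/1143 = 38.167 V.
I_load = 38.167/2.19 = 17.428 A, so P_out = 38.167 × 17.428 = 665.17 W.
All ideal ⇒ P_in = P_out, so I_supply = 665.17/120 = 5.54 A.

I_supply ≈ 5.54 A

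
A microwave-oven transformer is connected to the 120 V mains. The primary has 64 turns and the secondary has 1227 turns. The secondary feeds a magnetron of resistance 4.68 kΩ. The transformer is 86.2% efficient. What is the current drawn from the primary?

I_p ≈ 10.9 A

V_s = 120 × 1227/64 = 2300.6 V.
I_s = V_s/R = 2300.6/4680 = 0.49159 A.
P_out = V_s I_s = 2300.6 × 0.49159 = 1131.0 W.
P_in = P_out/η = 1131.0/0.862 = 1312.0 W.
I_p = P_in/V_p = 1312.0/120 = 10.9 A.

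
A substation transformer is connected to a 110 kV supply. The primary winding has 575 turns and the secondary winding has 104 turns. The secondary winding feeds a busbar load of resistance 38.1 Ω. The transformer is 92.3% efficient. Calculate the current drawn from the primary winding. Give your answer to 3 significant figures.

I_p ≈ 102 A

V_s = 110000 × 104/575 = 19896 V.
I_s = V_s/R = 19896/38.1 = 522.20 A.
P_out = V_s I_s = 19896 × 522.20 = 1.0389×10^7 W.
P_in = P_out/η = 1.0389×10^7/0.923 = 1.1256×10^7 W.
I_p = P_in/V_p = 1.1256×10^7/110000 = 102 A.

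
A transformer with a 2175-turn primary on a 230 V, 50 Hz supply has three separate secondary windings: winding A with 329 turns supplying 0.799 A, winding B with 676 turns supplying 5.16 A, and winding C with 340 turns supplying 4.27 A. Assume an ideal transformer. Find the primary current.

V_A = 230 × 329/2175 = 34.791 V; V_B = 230 × 676/2175 = 71.485 V; V_C = 230 × 340/2175 = 35.954 V.
P_out = V_A I_A + V_B I_B + V_C I_C = 34.791×0.799 + 71.485×5.16 + 35.954×4.27 = 27.798 + 368.86 + 153.52 = 550.18 W.
Ideal ⇒ P_in = P_out, so I_p = P_out/V_p = 550.18/230 = 2.39 A.

I_p ≈ 2.39 A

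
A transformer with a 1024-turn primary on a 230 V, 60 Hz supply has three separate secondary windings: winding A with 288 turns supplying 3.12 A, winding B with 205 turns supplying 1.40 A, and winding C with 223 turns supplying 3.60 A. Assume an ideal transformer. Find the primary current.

V_A = 230 × 288/1024 = 64.688 V; V_B = 230 × 205/1024 = 46.045 V; V_C = 230 × 223/1024 = 50.088 V.
P_out = V_A I_A + V_B I_B + V_C I_C = 64.688×3.12 + 46.045×1.40 + 50.088×3.60 = 201.83 + 64.463 + 180.32 = 446.60 W.
Ideal ⇒ P_in = P_out, so I_p = P_out/V_p = 446.60/230 = 1.94 A.

I_p ≈ 1.94 A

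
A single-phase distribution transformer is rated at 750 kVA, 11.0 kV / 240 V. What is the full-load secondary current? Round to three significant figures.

I_s = S/V_s = 750000/240 = 3120 A.

I_s ≈ 3120 A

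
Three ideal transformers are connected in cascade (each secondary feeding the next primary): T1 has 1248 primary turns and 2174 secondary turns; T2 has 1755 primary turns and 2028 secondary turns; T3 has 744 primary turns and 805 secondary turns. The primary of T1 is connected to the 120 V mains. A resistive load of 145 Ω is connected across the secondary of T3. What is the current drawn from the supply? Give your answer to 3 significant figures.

Secondary of T1: V = 120.00 × 2174/1248 = 209.04 V.
Secondary of T2: V = 209.04 × 2028/1755 = 241.56 V.
Secondary of T3: V = 241.56 × 805/744 = 261.36 V.
I_load = 261.36/145 = 1.8025 A, so P_out = 261.36 × 1.8025 = 471.10 W.
All ideal ⇒ P_in = P_out, so I_supply = 471.10/120 = 3.93 A.

I_supply ≈ 3.93 A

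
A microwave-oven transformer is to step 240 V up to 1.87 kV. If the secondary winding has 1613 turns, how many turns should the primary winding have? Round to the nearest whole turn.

N_p/N_s = V_p/V_s, so N_p = 1613 × 240/1870 = 207.0 ≈ 207 turns.

N_p = 207 turns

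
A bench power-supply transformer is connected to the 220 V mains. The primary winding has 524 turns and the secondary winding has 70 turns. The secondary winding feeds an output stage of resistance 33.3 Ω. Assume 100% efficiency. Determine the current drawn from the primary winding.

V_s = V_p × N_s/N_p = 220 × 70/524 = 29.389 V.
I_s = V_s/R = 29.389/33.3 = 0.88256 A.
For an ideal transformer I_p N_p = I_s N_s, so I_p = 0.88256 × 70/524 = 0.118 A.

I_p ≈ 0.118 A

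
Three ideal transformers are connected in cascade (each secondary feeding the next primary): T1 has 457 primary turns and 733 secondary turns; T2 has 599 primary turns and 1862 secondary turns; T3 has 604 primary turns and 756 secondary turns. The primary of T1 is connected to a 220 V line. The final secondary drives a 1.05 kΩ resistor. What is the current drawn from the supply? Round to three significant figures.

After T1: V = 220.00 × 733/457 = 352.87 V.
After T2: V = 352.87 × 1862/599 = 1096.9 V.
After T3: V = 1096.9 × 756/604 = 1372.9 V.
I_load = 1372.9/1050 = 1.3076 A, so P_out = 1372.9 × 1.3076 = 1795.2 W.
All ideal ⇒ P_in = P_out, so I_supply = 1795.2/220 = 8.16 A.

I_supply ≈ 8.16 A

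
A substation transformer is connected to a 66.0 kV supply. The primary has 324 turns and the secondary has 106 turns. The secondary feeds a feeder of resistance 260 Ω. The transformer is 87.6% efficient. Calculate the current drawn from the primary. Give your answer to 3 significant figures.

I_p ≈ 31.0 A

V_s = 66000 × 106/324 = 21593 V.
I_s = V_s/R = 21593/260 = 83.048 A.
P_out = V_s I_s = 21593 × 83.048 = 1.7932×10^6 W.
P_in = P_out/η = 1.7932×10^6/0.876 = 2.0471×10^6 W.
I_p = P_in/V_p = 2.0471×10^6/66000 = 31.0 A.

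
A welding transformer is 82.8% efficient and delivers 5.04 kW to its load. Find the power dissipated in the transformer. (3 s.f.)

P_in = P_out/η = 5040/0.828 = 6086.96 W.
P_loss = P_in − P_out = 6086.96 − 5040 = 1050 W.

P_loss ≈ 1050 W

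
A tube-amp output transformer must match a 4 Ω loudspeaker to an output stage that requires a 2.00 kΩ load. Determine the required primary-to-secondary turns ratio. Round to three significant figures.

Z_p/Z_s = (N_p/N_s)², so N_p/N_s = √(2000/4) = √500 = 22.4.

N_p/N_s ≈ 22.4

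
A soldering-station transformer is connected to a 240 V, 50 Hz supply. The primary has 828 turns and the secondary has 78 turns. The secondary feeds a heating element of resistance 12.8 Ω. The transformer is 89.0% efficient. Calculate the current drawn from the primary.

I_p ≈ 0.187 A

V_s = 240 × 78/828 = 22.609 V.
I_s = V_s/R = 22.609/12.8 = 1.7663 A.
P_out = V_s I_s = 22.609 × 1.7663 = 39.934 W.
P_in = P_out/η = 39.934/0.890 = 44.869 W.
I_p = P_in/V_p = 44.869/240 = 0.187 A.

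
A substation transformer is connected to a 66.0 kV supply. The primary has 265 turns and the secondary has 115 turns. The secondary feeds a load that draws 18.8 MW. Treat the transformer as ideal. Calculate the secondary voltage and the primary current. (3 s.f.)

V_s = V_p × N_s/N_p = 66000 × 115/265 = 28642 V.
I_s = P/V_s = 1.88×10^7/28642 = 656.39 A.
I_p = I_s × N_s/N_p = 656.39 × 115/265 = 285 A.

V_s ≈ 28600 V, I_p ≈ 285 A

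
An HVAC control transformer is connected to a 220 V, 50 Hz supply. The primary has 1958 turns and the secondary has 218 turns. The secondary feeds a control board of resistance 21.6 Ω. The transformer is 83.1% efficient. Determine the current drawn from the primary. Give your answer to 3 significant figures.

V_s = 220 × 218/1958 = 24.494 V.
I_s = V_s/R = 24.494/21.6 = 1.1340 A.
P_out = V_s I_s = 24.494 × 1.1340 = 27.777 W.
P_in = P_out/η = 27.777/0.831 = 33.426 W.
I_p = P_in/V_p = 33.426/220 = 0.152 A.

I_p ≈ 0.152 A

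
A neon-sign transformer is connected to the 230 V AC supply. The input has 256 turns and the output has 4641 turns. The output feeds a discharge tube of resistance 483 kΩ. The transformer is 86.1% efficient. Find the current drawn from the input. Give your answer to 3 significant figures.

V_out = 230 × 4641/256 = 4169.6 V.
I_out = V_out/R = 4169.6/483000 = 0.0086328 A.
P_out = V_out I_out = 4169.6 × 0.0086328 = 35.996 W.
P_in = P_out/η = 35.996/0.861 = 41.807 W.
I_in = P_in/V_in = 41.807/230 = 0.182 A.

I_in ≈ 0.182 A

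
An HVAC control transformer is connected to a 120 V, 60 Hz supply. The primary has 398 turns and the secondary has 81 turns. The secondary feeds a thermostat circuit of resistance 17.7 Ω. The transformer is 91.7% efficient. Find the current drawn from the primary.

I_p ≈ 0.306 A

V_s = 120 × 81/398 = 24.422 V.
I_s = V_s/R = 24.422/17.7 = 1.3798 A.
P_out = V_s I_s = 24.422 × 1.3798 = 33.697 W.
P_in = P_out/η = 33.697/0.917 = 36.747 W.
I_p = P_in/V_p = 36.747/120 = 0.306 A.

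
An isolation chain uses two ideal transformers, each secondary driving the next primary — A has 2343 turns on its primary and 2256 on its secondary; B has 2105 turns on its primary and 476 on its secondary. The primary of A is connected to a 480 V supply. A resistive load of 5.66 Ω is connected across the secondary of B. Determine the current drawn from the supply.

After A: V = 480.00 × 2256/2343 = 462.18 V.
After B: V = 462.18 × 476/2105 = 104.51 V.
I_load = 104.51/5.66 = 18.465 A, so P_out = 104.51 × 18.465 = 1929.8 W.
All ideal ⇒ P_in = P_out, so I_supply = 1929.8/480 = 4.02 A.

I_supply ≈ 4.02 A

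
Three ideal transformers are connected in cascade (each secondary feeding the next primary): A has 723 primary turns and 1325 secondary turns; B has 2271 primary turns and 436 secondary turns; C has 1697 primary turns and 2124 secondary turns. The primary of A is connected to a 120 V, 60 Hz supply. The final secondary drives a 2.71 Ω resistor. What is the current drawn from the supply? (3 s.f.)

Secondary of A: V = 120.00 × 1325/723 = 219.92 V.
Secondary of B: V = 219.92 × 436/2271 = 42.221 V.
Secondary of C: V = 42.221 × 2124/1697 = 52.845 V.
I_load = 52.845/2.71 = 19.500 A, so P_out = 52.845 × 19.500 = 1030.5 W.
All ideal ⇒ P_in = P_out, so I_supply = 1030.5/120 = 8.59 A.

I_supply ≈ 8.59 A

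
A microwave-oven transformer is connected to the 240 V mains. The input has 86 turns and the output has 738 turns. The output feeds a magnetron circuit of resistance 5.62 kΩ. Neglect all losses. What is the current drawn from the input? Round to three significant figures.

I_in ≈ 3.14 A

V_out = V_in × N_out/N_in = 240 × 738/86 = 2059.5 V.
I_out = V_out/R = 2059.5/5620 = 0.36647 A.
For an ideal transformer I_in N_in = I_out N_out, so I_in = 0.36647 × 738/86 = 3.14 A.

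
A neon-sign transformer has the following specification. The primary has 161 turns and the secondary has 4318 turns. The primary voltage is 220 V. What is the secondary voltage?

V_s ≈ 5900 V

V_s/V_p = N_s/N_p, so V_s = 220 × 4318/161 = 5900 V.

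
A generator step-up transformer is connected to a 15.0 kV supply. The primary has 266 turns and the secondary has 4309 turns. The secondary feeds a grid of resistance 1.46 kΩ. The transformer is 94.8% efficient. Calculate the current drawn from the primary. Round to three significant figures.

I_p ≈ 2840 A

V_s = 15000 × 4309/266 = 242990 V.
I_s = V_s/R = 242990/1460 = 166.43 A.
P_out = V_s I_s = 242990 × 166.43 = 4.0441×10^7 W.
P_in = P_out/η = 4.0441×10^7/0.948 = 4.2659×10^7 W.
I_p = P_in/V_p = 4.2659×10^7/15000 = 2840 A.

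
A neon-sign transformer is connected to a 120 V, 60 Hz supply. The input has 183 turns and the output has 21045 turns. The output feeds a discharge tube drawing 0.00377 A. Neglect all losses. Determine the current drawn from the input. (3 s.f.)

For an ideal transformer I_in N_in = I_out N_out, so I_in = 0.00377 × 21045/183 = 0.434 A.

I_in ≈ 0.434 A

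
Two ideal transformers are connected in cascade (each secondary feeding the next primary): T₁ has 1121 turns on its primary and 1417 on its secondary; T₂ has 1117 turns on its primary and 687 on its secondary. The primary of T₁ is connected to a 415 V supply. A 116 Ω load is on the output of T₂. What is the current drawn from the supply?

After T₁: V = 415.00 × 1417/1121 = 524.58 V.
After T₂: V = 524.58 × 687/1117 = 322.64 V.
I_load = 322.64/116 = 2.7814 A, so P_out = 322.64 × 2.7814 = 897.37 W.
All ideal ⇒ P_in = P_out, so I_supply = 897.37/415 = 2.16 A.

I_supply ≈ 2.16 A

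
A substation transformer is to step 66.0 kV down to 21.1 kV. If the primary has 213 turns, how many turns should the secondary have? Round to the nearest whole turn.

N_s/N_p = V_s/V_p, so N_s = 213 × 21100/66000 = 68.1 ≈ 68 turns.

N_s = 68 turns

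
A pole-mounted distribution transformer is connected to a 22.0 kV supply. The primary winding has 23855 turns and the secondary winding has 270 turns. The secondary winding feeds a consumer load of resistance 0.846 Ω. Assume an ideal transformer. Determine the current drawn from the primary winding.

V_s = V_p × N_s/N_p = 22000 × 270/23855 = 249.00 V.
I_s = V_s/R = 249.00/0.846 = 294.33 A.
For an ideal transformer I_p N_p = I_s N_s, so I_p = 294.33 × 270/23855 = 3.33 A.

I_p ≈ 3.33 A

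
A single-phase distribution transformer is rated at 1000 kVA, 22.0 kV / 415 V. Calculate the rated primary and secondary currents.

I_p ≈ 45.5 A, I_s ≈ 2410 A

I_p = S/V_p = 1000000/22000 = 45.5 A.
I_s = S/V_s = 1000000/415 = 2410 A.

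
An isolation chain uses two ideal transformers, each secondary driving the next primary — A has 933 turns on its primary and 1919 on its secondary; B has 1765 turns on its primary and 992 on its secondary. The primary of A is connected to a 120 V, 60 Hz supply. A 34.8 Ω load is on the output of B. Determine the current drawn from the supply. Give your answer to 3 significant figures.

After A: V = 120.00 × 1919/933 = 246.82 V.
After B: V = 246.82 × 992/1765 = 138.72 V.
I_load = 138.72/34.8 = 3.9862 A, so P_out = 138.72 × 3.9862 = 552.97 W.
All ideal ⇒ P_in = P_out, so I_supply = 552.97/120 = 4.61 A.

I_supply ≈ 4.61 A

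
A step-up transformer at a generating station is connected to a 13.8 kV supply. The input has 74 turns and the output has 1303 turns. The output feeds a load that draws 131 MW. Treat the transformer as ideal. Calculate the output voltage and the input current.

V_out ≈ 243000 V, I_in ≈ 9490 A

V_out = V_in × N_out/N_in = 13800 × 1303/74 = 242990 V.
I_out = P/V_out = 1.31×10^8/242990 = 539.11 A.
I_in = I_out × N_out/N_in = 539.11 × 1303/74 = 9490 A.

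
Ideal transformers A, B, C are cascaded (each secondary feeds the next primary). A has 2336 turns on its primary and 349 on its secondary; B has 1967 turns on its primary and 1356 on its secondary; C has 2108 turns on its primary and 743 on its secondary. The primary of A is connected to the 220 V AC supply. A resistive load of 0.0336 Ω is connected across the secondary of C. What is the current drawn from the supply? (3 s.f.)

I_supply ≈ 8.63 A

Secondary of A: V = 220.00 × 349/2336 = 32.868 V.
Secondary of B: V = 32.868 × 1356/1967 = 22.658 V.
Secondary of C: V = 22.658 × 743/2108 = 7.9864 V.
I_load = 7.9864/0.0336 = 237.69 A, so P_out = 7.9864 × 237.69 = 1898.3 W.
All ideal ⇒ P_in = P_out, so I_supply = 1898.3/220 = 8.63 A.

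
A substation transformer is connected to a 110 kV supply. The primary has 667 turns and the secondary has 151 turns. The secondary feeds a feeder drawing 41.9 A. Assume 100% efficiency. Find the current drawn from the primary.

For an ideal transformer I_p N_p = I_s N_s, so I_p = 41.9 × 151/667 = 9.49 A.

I_p ≈ 9.49 A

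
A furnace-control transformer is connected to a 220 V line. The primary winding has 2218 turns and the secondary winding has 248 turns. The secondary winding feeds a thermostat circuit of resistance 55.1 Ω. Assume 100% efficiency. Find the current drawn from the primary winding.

I_p ≈ 0.0499 A

V_s = V_p × N_s/N_p = 220 × 248/2218 = 24.599 V.
I_s = V_s/R = 24.599/55.1 = 0.44644 A.
For an ideal transformer I_p N_p = I_s N_s, so I_p = 0.44644 × 248/2218 = 0.0499 A.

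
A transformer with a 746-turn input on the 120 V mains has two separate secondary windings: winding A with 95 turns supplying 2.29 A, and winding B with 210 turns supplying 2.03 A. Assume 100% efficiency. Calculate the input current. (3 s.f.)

I_in ≈ 0.863 A

V_A = 120 × 95/746 = 15.282 V; V_B = 120 × 210/746 = 33.780 V.
P_out = V_A I_A + V_B I_B = 15.282×2.29 + 33.780×2.03 = 34.995 + 68.574 = 103.57 W.
Ideal ⇒ P_in = P_out, so I_in = P_out/V_in = 103.57/120 = 0.863 A.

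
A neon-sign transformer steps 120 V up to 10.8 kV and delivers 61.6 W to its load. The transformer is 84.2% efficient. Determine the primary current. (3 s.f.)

I_p ≈ 0.610 A

P_in = P_out/η = 61.6/0.842 = 73.159 W.
I_p = P_in/V_p = 73.159/120 = 0.610 A.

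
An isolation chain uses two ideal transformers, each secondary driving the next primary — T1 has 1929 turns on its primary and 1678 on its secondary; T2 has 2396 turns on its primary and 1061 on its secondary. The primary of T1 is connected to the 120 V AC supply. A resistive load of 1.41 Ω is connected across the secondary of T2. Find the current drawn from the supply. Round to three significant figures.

I_supply ≈ 12.6 A

After T1: V = 120.00 × 1678/1929 = 104.39 V.
After T2: V = 104.39 × 1061/2396 = 46.224 V.
I_load = 46.224/1.41 = 32.783 A, so P_out = 46.224 × 32.783 = 1515.4 W.
All ideal ⇒ P_in = P_out, so I_supply = 1515.4/120 = 12.6 A.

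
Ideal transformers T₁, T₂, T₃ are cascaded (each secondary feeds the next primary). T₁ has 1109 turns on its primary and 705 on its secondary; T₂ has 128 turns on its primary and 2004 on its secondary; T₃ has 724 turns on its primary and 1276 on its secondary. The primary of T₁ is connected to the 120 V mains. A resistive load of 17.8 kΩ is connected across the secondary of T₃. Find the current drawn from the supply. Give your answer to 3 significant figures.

I_supply ≈ 2.07 A

Secondary of T₁: V = 120.00 × 705/1109 = 76.285 V.
Secondary of T₂: V = 76.285 × 2004/128 = 1194.3 V.
Secondary of T₃: V = 1194.3 × 1276/724 = 2104.9 V.
I_load = 2104.9/17800 = 0.11825 A, so P_out = 2104.9 × 0.11825 = 248.92 W.
All ideal ⇒ P_in = P_out, so I_supply = 248.92/120 = 2.07 A.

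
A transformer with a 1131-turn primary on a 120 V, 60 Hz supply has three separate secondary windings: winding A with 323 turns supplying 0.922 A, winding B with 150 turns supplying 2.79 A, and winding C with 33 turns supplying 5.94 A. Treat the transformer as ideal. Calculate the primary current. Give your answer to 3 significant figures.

I_p ≈ 0.807 A

V_A = 120 × 323/1131 = 34.271 V; V_B = 120 × 150/1131 = 15.915 V; V_C = 120 × 33/1131 = 3.5013 V.
P_out = V_A I_A + V_B I_B + V_C I_C = 34.271×0.922 + 15.915×2.79 + 3.5013×5.94 = 31.597 + 44.403 + 20.798 = 96.799 W.
Ideal ⇒ P_in = P_out, so I_p = P_out/V_p = 96.799/120 = 0.807 A.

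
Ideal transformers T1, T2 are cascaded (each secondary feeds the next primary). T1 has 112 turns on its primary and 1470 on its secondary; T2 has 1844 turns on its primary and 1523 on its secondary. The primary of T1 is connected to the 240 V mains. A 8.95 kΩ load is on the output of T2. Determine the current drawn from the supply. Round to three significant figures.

I_supply ≈ 3.15 A

Secondary of T1: V = 240.00 × 1470/112 = 3150.0 V.
Secondary of T2: V = 3150.0 × 1523/1844 = 2601.7 V.
I_load = 2601.7/8950 = 0.29069 A, so P_out = 2601.7 × 0.29069 = 756.27 W.
All ideal ⇒ P_in = P_out, so I_supply = 756.27/240 = 3.15 A.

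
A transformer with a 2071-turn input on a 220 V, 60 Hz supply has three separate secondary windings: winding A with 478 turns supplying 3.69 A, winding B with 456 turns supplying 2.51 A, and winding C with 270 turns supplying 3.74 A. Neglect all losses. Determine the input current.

I_in ≈ 1.89 A

V_A = 220 × 478/2071 = 50.777 V; V_B = 220 × 456/2071 = 48.440 V; V_C = 220 × 270/2071 = 28.682 V.
P_out = V_A I_A + V_B I_B + V_C I_C = 50.777×3.69 + 48.440×2.51 + 28.682×3.74 = 187.37 + 121.59 + 107.27 = 416.22 W.
Ideal ⇒ P_in = P_out, so I_in = P_out/V_in = 416.22/220 = 1.89 A.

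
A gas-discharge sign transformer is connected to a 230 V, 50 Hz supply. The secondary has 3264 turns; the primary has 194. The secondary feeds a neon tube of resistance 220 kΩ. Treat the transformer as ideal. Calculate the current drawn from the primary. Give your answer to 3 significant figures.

I_p ≈ 0.296 A

V_s = V_p × N_s/N_p = 230 × 3264/194 = 3869.7 V.
I_s = V_s/R = 3869.7/220000 = 0.017590 A.
For an ideal transformer I_p N_p = I_s N_s, so I_p = 0.017590 × 3264/194 = 0.296 A.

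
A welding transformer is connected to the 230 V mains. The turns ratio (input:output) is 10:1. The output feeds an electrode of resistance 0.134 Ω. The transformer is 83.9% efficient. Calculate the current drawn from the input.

V_out = 230 × 1/10 = 23.000 V.
I_out = V_out/R = 23.000/0.134 = 171.64 A.
P_out = V_out I_out = 23.000 × 171.64 = 3947.8 W.
P_in = P_out/η = 3947.8/0.839 = 4705.3 W.
I_in = P_in/V_in = 4705.3/230 = 20.5 A.

I_in ≈ 20.5 A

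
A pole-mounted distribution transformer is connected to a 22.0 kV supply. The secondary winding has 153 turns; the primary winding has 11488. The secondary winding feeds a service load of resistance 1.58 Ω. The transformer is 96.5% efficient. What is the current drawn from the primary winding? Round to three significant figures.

I_p ≈ 2.56 A

V_s = 22000 × 153/11488 = 293.00 V.
I_s = V_s/R = 293.00/1.58 = 185.44 A.
P_out = V_s I_s = 293.00 × 185.44 = 54335 W.
P_in = P_out/η = 54335/0.965 = 56306 W.
I_p = P_in/V_p = 56306/22000 = 2.56 A.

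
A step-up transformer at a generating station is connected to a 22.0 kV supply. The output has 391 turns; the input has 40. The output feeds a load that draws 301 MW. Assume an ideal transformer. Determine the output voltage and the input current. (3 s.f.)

V_out = V_in × N_out/N_in = 22000 × 391/40 = 215050 V.
I_out = P/V_out = 3.01×10^8/215050 = 1399.7 A.
I_in = I_out × N_out/N_in = 1399.7 × 391/40 = 13700 A.

V_out ≈ 215000 V, I_in ≈ 13700 A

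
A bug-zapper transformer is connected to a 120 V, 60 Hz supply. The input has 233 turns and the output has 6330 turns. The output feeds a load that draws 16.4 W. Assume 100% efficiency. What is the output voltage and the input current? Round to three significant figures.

V_out = V_in × N_out/N_in = 120 × 6330/233 = 3260.1 V.
I_out = P/V_out = 16.4/3260.1 = 0.0050305 A.
I_in = I_out × N_out/N_in = 0.0050305 × 6330/233 = 0.137 A.

V_out ≈ 3260 V, I_in ≈ 0.137 A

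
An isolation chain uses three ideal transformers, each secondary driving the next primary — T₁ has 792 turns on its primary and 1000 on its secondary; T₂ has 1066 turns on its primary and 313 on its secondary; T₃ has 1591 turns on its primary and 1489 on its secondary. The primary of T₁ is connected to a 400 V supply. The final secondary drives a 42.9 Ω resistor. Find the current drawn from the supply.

After T₁: V = 400.00 × 1000/792 = 505.05 V.
After T₂: V = 505.05 × 313/1066 = 148.29 V.
After T₃: V = 148.29 × 1489/1591 = 138.79 V.
I_load = 138.79/42.9 = 3.2351 A, so P_out = 138.79 × 3.2351 = 448.99 W.
All ideal ⇒ P_in = P_out, so I_supply = 448.99/400 = 1.12 A.

I_supply ≈ 1.12 A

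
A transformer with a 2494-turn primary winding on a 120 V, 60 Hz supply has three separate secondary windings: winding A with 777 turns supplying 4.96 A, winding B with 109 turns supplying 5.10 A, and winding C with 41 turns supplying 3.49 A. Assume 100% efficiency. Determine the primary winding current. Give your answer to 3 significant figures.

I_p ≈ 1.83 A

V_A = 120 × 777/2494 = 37.386 V; V_B = 120 × 109/2494 = 5.2446 V; V_C = 120 × 41/2494 = 1.9727 V.
P_out = V_A I_A + V_B I_B + V_C I_C = 37.386×4.96 + 5.2446×5.10 + 1.9727×3.49 = 185.43 + 26.747 + 6.8848 = 219.07 W.
Ideal ⇒ P_in = P_out, so I_p = P_out/V_p = 219.07/120 = 1.83 A.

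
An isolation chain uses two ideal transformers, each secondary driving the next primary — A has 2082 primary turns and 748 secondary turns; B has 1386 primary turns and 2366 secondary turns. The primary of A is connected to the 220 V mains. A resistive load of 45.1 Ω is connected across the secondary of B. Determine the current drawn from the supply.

I_supply ≈ 1.83 A

Secondary of A: V = 220.00 × 748/2082 = 79.039 V.
Secondary of B: V = 79.039 × 2366/1386 = 134.93 V.
I_load = 134.93/45.1 = 2.9917 A, so P_out = 134.93 × 2.9917 = 403.66 W.
All ideal ⇒ P_in = P_out, so I_supply = 403.66/220 = 1.83 A.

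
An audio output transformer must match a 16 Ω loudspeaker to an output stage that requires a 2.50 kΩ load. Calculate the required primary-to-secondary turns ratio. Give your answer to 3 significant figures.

Z_p/Z_s = (N_p/N_s)², so N_p/N_s = √(2500/16) = √156 = 12.5.

N_p/N_s ≈ 12.5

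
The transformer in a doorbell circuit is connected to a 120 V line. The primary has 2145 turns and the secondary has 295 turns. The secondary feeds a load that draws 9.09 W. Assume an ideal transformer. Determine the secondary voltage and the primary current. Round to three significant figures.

V_s = V_p × N_s/N_p = 120 × 295/2145 = 16.503 V.
I_s = P/V_s = 9.09/16.503 = 0.55079 A.
I_p = I_s × N_s/N_p = 0.55079 × 295/2145 = 0.0758 A.

V_s ≈ 16.5 V, I_p ≈ 0.0758 A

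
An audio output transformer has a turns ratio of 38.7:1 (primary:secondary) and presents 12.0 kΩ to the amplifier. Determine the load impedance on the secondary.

Z_s = Z_p/(N_p/N_s)² = 12000/38.7² = 8.01 Ω.

Z_s ≈ 8.01 Ω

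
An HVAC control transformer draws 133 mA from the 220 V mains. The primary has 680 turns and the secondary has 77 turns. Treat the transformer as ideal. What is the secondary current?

I_s ≈ 1.17 A

I_s/I_p = N_p/N_s, so I_s = 0.133 × 680/77 = 1.17 A.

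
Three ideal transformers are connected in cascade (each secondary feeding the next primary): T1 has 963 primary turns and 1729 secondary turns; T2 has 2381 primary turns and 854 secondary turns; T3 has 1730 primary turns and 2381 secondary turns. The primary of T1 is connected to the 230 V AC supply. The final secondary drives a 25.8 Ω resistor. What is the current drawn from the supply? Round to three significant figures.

I_supply ≈ 7.00 A

After T1: V = 230.00 × 1729/963 = 412.95 V.
After T2: V = 412.95 × 854/2381 = 148.11 V.
After T3: V = 148.11 × 2381/1730 = 203.85 V.
I_load = 203.85/25.8 = 7.9011 A, so P_out = 203.85 × 7.9011 = 1610.6 W.
All ideal ⇒ P_in = P_out, so I_supply = 1610.6/230 = 7.00 A.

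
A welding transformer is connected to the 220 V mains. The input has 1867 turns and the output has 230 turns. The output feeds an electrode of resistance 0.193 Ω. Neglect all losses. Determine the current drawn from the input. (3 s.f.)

I_in ≈ 17.3 A

V_out = V_in × N_out/N_in = 220 × 230/1867 = 27.102 V.
I_out = V_out/R = 27.102/0.193 = 140.43 A.
For an ideal transformer I_in N_in = I_out N_out, so I_in = 140.43 × 230/1867 = 17.3 A.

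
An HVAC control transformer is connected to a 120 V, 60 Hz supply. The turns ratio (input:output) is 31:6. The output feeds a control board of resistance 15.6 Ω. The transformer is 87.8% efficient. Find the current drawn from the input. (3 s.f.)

I_in ≈ 0.328 A

V_out = 120 × 6/31 = 23.226 V.
I_out = V_out/R = 23.226/15.6 = 1.4888 A.
P_out = V_out I_out = 23.226 × 1.4888 = 34.579 W.
P_in = P_out/η = 34.579/0.878 = 39.384 W.
I_in = P_in/V_in = 39.384/120 = 0.328 A.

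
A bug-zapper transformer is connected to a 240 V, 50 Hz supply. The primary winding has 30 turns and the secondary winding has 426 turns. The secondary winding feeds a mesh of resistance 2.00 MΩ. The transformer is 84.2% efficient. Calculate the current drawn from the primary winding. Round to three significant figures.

V_s = 240 × 426/30 = 3408.0 V.
I_s = V_s/R = 3408.0/(2.00×10^6) = 0.0017040 A.
P_out = V_s I_s = 3408.0 × 0.0017040 = 5.8072 W.
P_in = P_out/η = 5.8072/0.842 = 6.8970 W.
I_p = P_in/V_p = 6.8970/240 = 0.0287 A.

I_p ≈ 0.0287 A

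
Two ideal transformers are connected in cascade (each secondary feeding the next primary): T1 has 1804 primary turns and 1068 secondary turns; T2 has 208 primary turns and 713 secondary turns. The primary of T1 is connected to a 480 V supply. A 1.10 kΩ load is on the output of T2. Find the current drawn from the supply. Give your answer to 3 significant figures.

Secondary of T1: V = 480.00 × 1068/1804 = 284.17 V.
Secondary of T2: V = 284.17 × 713/208 = 974.10 V.
I_load = 974.10/1100 = 0.88554 A, so P_out = 974.10 × 0.88554 = 862.60 W.
All ideal ⇒ P_in = P_out, so I_supply = 862.60/480 = 1.80 A.

I_supply ≈ 1.80 A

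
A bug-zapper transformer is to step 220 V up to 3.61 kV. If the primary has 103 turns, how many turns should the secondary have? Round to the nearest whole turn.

N_s = 1690 turns

N_s/N_p = V_s/V_p, so N_s = 103 × 3610/220 = 1690.1 ≈ 1690 turns.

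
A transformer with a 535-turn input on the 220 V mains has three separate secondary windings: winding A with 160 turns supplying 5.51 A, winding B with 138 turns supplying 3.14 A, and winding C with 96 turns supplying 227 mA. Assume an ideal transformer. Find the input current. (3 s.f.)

I_in ≈ 2.50 A

V_A = 220 × 160/535 = 65.794 V; V_B = 220 × 138/535 = 56.748 V; V_C = 220 × 96/535 = 39.477 V.
P_out = V_A I_A + V_B I_B + V_C I_C = 65.794×5.51 + 56.748×3.14 + 39.477×0.227 = 362.53 + 178.19 + 8.9612 = 549.68 W.
Ideal ⇒ P_in = P_out, so I_in = P_out/V_in = 549.68/220 = 2.50 A.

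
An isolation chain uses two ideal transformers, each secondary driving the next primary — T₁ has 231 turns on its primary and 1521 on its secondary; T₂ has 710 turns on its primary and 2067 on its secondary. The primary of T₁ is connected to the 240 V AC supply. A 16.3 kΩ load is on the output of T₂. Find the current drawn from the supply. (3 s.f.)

I_supply ≈ 5.41 A

After T₁: V = 240.00 × 1521/231 = 1580.3 V.
After T₂: V = 1580.3 × 2067/710 = 4600.6 V.
I_load = 4600.6/16300 = 0.28224 A, so P_out = 4600.6 × 0.28224 = 1298.5 W.
All ideal ⇒ P_in = P_out, so I_supply = 1298.5/240 = 5.41 A.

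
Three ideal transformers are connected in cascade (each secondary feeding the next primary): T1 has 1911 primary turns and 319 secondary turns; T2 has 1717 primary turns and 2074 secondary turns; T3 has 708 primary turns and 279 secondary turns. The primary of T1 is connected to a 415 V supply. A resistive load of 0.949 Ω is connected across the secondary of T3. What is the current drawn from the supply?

After T1: V = 415.00 × 319/1911 = 69.275 V.
After T2: V = 69.275 × 2074/1717 = 83.679 V.
After T3: V = 83.679 × 279/708 = 32.975 V.
I_load = 32.975/0.949 = 34.747 A, so P_out = 32.975 × 34.747 = 1145.8 W.
All ideal ⇒ P_in = P_out, so I_supply = 1145.8/415 = 2.76 A.

I_supply ≈ 2.76 A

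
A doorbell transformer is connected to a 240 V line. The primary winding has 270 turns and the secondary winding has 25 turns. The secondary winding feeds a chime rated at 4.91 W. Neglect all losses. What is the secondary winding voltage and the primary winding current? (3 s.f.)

V_s ≈ 22.2 V, I_p ≈ 0.0205 A

V_s = V_p × N_s/N_p = 240 × 25/270 = 22.222 V.
I_s = P/V_s = 4.91/22.222 = 0.22095 A.
I_p = I_s × N_s/N_p = 0.22095 × 25/270 = 0.0205 A.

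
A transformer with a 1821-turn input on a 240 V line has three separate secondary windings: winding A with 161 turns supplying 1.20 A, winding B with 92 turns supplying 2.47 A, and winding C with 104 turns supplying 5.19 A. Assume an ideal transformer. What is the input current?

I_in ≈ 0.527 A

V_A = 240 × 161/1821 = 21.219 V; V_B = 240 × 92/1821 = 12.125 V; V_C = 240 × 104/1821 = 13.707 V.
P_out = V_A I_A + V_B I_B + V_C I_C = 21.219×1.20 + 12.125×2.47 + 13.707×5.19 = 25.463 + 29.949 + 71.138 = 126.55 W.
Ideal ⇒ P_in = P_out, so I_in = P_out/V_in = 126.55/240 = 0.527 A.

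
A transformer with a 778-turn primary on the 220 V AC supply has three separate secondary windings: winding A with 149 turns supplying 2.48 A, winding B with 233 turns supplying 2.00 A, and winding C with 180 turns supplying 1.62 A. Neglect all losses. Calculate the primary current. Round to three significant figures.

I_p ≈ 1.45 A

V_A = 220 × 149/778 = 42.134 V; V_B = 220 × 233/778 = 65.887 V; V_C = 220 × 180/778 = 50.900 V.
P_out = V_A I_A + V_B I_B + V_C I_C = 42.134×2.48 + 65.887×2.00 + 50.900×1.62 = 104.49 + 131.77 + 82.458 = 318.72 W.
Ideal ⇒ P_in = P_out, so I_p = P_out/V_p = 318.72/220 = 1.45 A.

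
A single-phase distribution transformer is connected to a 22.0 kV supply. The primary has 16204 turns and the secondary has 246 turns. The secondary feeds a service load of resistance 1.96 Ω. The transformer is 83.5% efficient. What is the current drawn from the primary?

I_p ≈ 3.10 A

V_s = 22000 × 246/16204 = 333.99 V.
I_s = V_s/R = 333.99/1.96 = 170.40 A.
P_out = V_s I_s = 333.99 × 170.40 = 56913 W.
P_in = P_out/η = 56913/0.835 = 68160 W.
I_p = P_in/V_p = 68160/22000 = 3.10 A.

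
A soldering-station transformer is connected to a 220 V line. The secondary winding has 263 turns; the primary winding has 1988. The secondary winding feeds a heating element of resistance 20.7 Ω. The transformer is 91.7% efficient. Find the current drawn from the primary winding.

V_s = 220 × 263/1988 = 29.105 V.
I_s = V_s/R = 29.105/20.7 = 1.4060 A.
P_out = V_s I_s = 29.105 × 1.4060 = 40.922 W.
P_in = P_out/η = 40.922/0.917 = 44.626 W.
I_p = P_in/V_p = 44.626/220 = 0.203 A.

I_p ≈ 0.203 A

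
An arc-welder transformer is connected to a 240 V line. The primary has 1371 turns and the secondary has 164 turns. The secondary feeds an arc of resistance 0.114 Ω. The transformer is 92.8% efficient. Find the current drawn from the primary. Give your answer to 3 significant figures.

I_p ≈ 32.5 A

V_s = 240 × 164/1371 = 28.709 V.
I_s = V_s/R = 28.709/0.114 = 251.83 A.
P_out = V_s I_s = 28.709 × 251.83 = 7229.9 W.
P_in = P_out/η = 7229.9/0.928 = 7790.8 W.
I_p = P_in/V_p = 7790.8/240 = 32.5 A.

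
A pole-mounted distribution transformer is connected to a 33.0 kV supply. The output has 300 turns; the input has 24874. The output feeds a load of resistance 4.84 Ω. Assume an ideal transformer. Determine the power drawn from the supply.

V_out = V_in × N_out/N_in = 33000 × 300/24874 = 398.01 V.
I_out = V_out/R = 398.01/4.84 = 82.233 A.
I_in = I_out × N_out/N_in = 82.233 × 300/24874 = 0.99179 A.
P = V_in I_in = 33000 × 0.99179 = 32700 W.

P ≈ 32700 W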